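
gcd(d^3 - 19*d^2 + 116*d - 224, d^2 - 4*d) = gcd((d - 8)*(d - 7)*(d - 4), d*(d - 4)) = d - 4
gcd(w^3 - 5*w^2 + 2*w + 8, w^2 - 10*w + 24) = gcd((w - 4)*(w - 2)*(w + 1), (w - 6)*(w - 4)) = w - 4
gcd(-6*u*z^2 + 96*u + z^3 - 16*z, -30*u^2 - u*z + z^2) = -6*u + z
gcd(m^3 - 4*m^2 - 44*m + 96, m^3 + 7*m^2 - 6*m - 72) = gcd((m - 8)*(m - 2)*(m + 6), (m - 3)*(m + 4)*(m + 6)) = m + 6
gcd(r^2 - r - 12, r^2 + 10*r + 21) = r + 3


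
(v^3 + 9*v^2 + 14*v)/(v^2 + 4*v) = (v^2 + 9*v + 14)/(v + 4)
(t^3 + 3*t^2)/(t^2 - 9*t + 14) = t^2*(t + 3)/(t^2 - 9*t + 14)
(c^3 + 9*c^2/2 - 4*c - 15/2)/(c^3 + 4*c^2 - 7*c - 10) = (c - 3/2)/(c - 2)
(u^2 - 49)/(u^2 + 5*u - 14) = (u - 7)/(u - 2)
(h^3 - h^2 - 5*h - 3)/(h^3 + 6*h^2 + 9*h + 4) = (h - 3)/(h + 4)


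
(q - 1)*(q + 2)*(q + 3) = q^3 + 4*q^2 + q - 6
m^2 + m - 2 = (m - 1)*(m + 2)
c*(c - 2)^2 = c^3 - 4*c^2 + 4*c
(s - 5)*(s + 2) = s^2 - 3*s - 10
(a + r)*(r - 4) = a*r - 4*a + r^2 - 4*r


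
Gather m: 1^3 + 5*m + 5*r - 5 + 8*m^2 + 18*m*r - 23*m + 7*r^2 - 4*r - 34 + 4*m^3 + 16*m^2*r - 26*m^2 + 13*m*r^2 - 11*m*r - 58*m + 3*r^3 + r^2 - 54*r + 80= 4*m^3 + m^2*(16*r - 18) + m*(13*r^2 + 7*r - 76) + 3*r^3 + 8*r^2 - 53*r + 42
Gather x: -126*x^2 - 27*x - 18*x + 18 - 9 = -126*x^2 - 45*x + 9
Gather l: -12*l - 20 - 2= -12*l - 22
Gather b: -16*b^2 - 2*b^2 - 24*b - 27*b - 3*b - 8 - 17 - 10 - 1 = -18*b^2 - 54*b - 36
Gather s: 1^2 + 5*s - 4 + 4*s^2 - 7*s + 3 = 4*s^2 - 2*s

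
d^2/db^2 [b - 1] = 0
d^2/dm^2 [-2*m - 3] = 0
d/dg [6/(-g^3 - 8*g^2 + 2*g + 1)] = 6*(3*g^2 + 16*g - 2)/(g^3 + 8*g^2 - 2*g - 1)^2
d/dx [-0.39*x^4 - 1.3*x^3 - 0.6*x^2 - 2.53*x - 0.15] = -1.56*x^3 - 3.9*x^2 - 1.2*x - 2.53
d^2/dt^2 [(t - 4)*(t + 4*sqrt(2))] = 2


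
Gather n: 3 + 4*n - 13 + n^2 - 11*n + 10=n^2 - 7*n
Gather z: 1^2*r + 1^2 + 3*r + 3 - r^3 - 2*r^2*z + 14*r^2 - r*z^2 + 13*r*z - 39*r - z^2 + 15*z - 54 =-r^3 + 14*r^2 - 35*r + z^2*(-r - 1) + z*(-2*r^2 + 13*r + 15) - 50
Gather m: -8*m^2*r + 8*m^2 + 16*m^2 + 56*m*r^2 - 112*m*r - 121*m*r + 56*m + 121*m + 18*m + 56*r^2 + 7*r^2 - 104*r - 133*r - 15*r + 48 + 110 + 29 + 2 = m^2*(24 - 8*r) + m*(56*r^2 - 233*r + 195) + 63*r^2 - 252*r + 189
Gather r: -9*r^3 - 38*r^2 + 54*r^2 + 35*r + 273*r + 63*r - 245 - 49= -9*r^3 + 16*r^2 + 371*r - 294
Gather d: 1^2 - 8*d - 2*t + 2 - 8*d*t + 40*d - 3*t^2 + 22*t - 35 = d*(32 - 8*t) - 3*t^2 + 20*t - 32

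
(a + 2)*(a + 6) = a^2 + 8*a + 12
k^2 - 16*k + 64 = (k - 8)^2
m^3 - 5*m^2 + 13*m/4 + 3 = (m - 4)*(m - 3/2)*(m + 1/2)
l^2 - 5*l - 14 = (l - 7)*(l + 2)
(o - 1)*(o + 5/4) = o^2 + o/4 - 5/4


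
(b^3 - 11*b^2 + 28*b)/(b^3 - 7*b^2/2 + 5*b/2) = 2*(b^2 - 11*b + 28)/(2*b^2 - 7*b + 5)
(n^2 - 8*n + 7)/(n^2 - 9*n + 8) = (n - 7)/(n - 8)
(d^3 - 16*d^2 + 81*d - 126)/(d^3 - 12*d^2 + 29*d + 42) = (d - 3)/(d + 1)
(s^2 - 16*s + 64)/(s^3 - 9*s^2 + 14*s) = (s^2 - 16*s + 64)/(s*(s^2 - 9*s + 14))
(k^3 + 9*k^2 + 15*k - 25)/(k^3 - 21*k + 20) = (k + 5)/(k - 4)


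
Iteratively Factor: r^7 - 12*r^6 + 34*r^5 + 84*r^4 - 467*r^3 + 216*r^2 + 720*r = (r + 3)*(r^6 - 15*r^5 + 79*r^4 - 153*r^3 - 8*r^2 + 240*r) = r*(r + 3)*(r^5 - 15*r^4 + 79*r^3 - 153*r^2 - 8*r + 240) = r*(r - 4)*(r + 3)*(r^4 - 11*r^3 + 35*r^2 - 13*r - 60) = r*(r - 4)*(r - 3)*(r + 3)*(r^3 - 8*r^2 + 11*r + 20) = r*(r - 5)*(r - 4)*(r - 3)*(r + 3)*(r^2 - 3*r - 4) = r*(r - 5)*(r - 4)^2*(r - 3)*(r + 3)*(r + 1)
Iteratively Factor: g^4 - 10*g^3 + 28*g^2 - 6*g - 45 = (g - 3)*(g^3 - 7*g^2 + 7*g + 15) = (g - 5)*(g - 3)*(g^2 - 2*g - 3) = (g - 5)*(g - 3)*(g + 1)*(g - 3)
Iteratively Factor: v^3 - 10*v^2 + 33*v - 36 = (v - 4)*(v^2 - 6*v + 9) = (v - 4)*(v - 3)*(v - 3)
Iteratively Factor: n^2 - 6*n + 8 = (n - 2)*(n - 4)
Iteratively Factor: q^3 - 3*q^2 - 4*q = (q - 4)*(q^2 + q) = q*(q - 4)*(q + 1)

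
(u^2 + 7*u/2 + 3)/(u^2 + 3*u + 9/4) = 2*(u + 2)/(2*u + 3)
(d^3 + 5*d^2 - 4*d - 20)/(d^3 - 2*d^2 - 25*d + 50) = (d + 2)/(d - 5)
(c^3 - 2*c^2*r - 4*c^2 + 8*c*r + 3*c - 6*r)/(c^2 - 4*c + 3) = c - 2*r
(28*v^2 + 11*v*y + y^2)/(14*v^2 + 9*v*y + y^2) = (4*v + y)/(2*v + y)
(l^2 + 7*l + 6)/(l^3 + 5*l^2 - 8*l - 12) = 1/(l - 2)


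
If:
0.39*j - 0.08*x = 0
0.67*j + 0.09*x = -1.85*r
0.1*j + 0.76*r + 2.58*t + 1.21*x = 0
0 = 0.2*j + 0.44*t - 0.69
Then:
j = -0.93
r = 0.55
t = 1.99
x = -4.51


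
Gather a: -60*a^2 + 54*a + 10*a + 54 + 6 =-60*a^2 + 64*a + 60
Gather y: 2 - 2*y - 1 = 1 - 2*y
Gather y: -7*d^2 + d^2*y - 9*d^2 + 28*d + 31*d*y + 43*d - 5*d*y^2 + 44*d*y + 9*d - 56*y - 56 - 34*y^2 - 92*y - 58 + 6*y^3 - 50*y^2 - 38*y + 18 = -16*d^2 + 80*d + 6*y^3 + y^2*(-5*d - 84) + y*(d^2 + 75*d - 186) - 96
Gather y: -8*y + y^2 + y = y^2 - 7*y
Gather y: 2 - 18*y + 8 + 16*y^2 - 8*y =16*y^2 - 26*y + 10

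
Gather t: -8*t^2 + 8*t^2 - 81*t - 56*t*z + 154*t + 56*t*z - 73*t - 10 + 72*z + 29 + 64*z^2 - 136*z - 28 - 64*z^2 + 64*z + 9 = 0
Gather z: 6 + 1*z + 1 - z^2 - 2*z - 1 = -z^2 - z + 6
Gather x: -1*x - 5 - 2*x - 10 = -3*x - 15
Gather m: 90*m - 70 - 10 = 90*m - 80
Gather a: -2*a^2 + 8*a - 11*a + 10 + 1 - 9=-2*a^2 - 3*a + 2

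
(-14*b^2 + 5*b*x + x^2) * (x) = -14*b^2*x + 5*b*x^2 + x^3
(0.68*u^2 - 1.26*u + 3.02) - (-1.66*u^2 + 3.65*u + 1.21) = 2.34*u^2 - 4.91*u + 1.81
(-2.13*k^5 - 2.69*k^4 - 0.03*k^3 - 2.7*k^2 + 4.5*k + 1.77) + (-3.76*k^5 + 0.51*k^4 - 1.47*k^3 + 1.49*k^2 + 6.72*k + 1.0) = -5.89*k^5 - 2.18*k^4 - 1.5*k^3 - 1.21*k^2 + 11.22*k + 2.77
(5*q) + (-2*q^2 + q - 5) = -2*q^2 + 6*q - 5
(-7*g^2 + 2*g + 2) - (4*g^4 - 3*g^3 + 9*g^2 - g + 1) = -4*g^4 + 3*g^3 - 16*g^2 + 3*g + 1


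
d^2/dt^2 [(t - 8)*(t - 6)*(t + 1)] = 6*t - 26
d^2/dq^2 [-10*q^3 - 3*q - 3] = -60*q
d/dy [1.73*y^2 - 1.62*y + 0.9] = 3.46*y - 1.62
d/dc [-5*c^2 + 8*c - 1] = 8 - 10*c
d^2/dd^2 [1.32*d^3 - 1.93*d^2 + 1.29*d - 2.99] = 7.92*d - 3.86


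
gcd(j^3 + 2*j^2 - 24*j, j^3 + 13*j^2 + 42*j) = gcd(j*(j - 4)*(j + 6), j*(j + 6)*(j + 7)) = j^2 + 6*j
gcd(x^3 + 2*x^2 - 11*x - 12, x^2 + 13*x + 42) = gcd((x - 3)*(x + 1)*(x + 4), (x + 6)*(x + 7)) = 1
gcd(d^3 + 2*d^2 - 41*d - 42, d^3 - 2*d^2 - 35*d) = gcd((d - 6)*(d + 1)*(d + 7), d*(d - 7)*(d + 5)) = 1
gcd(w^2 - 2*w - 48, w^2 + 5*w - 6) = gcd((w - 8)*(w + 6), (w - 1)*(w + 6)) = w + 6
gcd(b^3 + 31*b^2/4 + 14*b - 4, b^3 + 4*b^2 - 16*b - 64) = b^2 + 8*b + 16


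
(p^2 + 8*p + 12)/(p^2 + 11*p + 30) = (p + 2)/(p + 5)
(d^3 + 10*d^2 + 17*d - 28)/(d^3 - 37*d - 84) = (d^2 + 6*d - 7)/(d^2 - 4*d - 21)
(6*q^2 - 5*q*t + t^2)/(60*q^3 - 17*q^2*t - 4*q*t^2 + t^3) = (2*q - t)/(20*q^2 + q*t - t^2)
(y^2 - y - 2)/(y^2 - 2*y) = (y + 1)/y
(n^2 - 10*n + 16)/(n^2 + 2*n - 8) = (n - 8)/(n + 4)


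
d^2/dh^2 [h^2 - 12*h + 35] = 2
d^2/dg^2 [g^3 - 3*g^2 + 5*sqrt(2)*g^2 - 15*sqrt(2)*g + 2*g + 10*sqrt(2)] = 6*g - 6 + 10*sqrt(2)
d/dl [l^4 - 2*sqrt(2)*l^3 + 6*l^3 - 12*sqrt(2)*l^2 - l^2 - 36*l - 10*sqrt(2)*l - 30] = 4*l^3 - 6*sqrt(2)*l^2 + 18*l^2 - 24*sqrt(2)*l - 2*l - 36 - 10*sqrt(2)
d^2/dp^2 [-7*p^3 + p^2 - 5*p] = 2 - 42*p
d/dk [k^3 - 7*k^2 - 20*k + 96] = 3*k^2 - 14*k - 20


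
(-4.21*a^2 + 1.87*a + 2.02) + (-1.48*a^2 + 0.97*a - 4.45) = -5.69*a^2 + 2.84*a - 2.43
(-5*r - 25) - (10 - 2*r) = -3*r - 35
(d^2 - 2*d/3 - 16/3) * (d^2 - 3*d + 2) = d^4 - 11*d^3/3 - 4*d^2/3 + 44*d/3 - 32/3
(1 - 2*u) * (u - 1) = -2*u^2 + 3*u - 1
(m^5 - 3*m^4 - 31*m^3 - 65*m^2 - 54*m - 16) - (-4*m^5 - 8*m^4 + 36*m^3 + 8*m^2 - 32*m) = 5*m^5 + 5*m^4 - 67*m^3 - 73*m^2 - 22*m - 16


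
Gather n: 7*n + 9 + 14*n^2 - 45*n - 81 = 14*n^2 - 38*n - 72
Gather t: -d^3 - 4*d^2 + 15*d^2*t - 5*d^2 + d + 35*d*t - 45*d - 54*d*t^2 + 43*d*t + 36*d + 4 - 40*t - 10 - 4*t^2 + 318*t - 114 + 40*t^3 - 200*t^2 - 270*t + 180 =-d^3 - 9*d^2 - 8*d + 40*t^3 + t^2*(-54*d - 204) + t*(15*d^2 + 78*d + 8) + 60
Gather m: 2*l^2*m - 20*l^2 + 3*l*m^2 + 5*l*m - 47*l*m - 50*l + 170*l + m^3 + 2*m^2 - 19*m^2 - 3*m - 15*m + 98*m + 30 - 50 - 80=-20*l^2 + 120*l + m^3 + m^2*(3*l - 17) + m*(2*l^2 - 42*l + 80) - 100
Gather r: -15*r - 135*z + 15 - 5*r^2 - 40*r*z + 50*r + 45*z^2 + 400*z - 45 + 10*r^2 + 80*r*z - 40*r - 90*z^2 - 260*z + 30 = 5*r^2 + r*(40*z - 5) - 45*z^2 + 5*z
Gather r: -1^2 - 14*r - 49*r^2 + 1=-49*r^2 - 14*r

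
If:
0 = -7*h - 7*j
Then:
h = -j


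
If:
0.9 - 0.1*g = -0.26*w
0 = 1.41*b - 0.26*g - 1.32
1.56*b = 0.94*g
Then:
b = 1.35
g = 2.24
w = -2.60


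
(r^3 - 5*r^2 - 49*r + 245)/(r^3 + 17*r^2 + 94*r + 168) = (r^2 - 12*r + 35)/(r^2 + 10*r + 24)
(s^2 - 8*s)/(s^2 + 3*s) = (s - 8)/(s + 3)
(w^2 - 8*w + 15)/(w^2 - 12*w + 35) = (w - 3)/(w - 7)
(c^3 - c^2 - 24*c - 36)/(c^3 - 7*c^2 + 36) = (c + 3)/(c - 3)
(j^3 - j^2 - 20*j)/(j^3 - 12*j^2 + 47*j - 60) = j*(j + 4)/(j^2 - 7*j + 12)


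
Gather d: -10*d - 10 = -10*d - 10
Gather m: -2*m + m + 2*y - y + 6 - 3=-m + y + 3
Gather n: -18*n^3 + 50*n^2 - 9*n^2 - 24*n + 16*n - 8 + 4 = -18*n^3 + 41*n^2 - 8*n - 4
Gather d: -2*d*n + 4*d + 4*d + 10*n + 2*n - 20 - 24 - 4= d*(8 - 2*n) + 12*n - 48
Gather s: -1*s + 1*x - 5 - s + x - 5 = -2*s + 2*x - 10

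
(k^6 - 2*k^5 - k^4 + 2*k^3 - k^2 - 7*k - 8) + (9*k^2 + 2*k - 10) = k^6 - 2*k^5 - k^4 + 2*k^3 + 8*k^2 - 5*k - 18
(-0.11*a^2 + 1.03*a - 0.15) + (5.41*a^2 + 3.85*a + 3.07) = 5.3*a^2 + 4.88*a + 2.92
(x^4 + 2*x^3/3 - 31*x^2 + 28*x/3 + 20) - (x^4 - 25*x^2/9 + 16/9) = 2*x^3/3 - 254*x^2/9 + 28*x/3 + 164/9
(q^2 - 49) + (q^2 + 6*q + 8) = 2*q^2 + 6*q - 41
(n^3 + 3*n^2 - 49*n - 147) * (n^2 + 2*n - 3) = n^5 + 5*n^4 - 46*n^3 - 254*n^2 - 147*n + 441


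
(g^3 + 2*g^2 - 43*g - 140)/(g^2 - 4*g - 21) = (g^2 + 9*g + 20)/(g + 3)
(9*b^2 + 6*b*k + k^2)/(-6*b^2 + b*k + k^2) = (-3*b - k)/(2*b - k)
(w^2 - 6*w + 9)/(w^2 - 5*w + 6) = (w - 3)/(w - 2)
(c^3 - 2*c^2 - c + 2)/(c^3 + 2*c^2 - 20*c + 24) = (c^2 - 1)/(c^2 + 4*c - 12)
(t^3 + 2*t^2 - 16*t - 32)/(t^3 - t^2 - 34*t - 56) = (t - 4)/(t - 7)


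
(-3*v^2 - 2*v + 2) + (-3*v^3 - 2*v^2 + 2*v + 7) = -3*v^3 - 5*v^2 + 9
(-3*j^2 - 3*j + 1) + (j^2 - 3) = -2*j^2 - 3*j - 2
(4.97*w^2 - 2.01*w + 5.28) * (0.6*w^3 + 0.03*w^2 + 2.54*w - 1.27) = 2.982*w^5 - 1.0569*w^4 + 15.7315*w^3 - 11.2589*w^2 + 15.9639*w - 6.7056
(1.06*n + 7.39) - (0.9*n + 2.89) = 0.16*n + 4.5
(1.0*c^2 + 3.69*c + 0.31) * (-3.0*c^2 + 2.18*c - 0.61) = -3.0*c^4 - 8.89*c^3 + 6.5042*c^2 - 1.5751*c - 0.1891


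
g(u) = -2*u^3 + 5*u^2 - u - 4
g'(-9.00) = -577.00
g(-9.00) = 1868.00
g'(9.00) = -397.00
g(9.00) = -1066.00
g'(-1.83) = -39.39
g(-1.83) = 26.83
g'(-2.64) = -69.22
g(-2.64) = 70.29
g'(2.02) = -5.28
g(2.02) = -2.10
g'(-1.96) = -43.65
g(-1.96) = 32.23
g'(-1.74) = -36.57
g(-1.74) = 23.41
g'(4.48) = -76.62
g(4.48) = -87.96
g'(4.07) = -59.69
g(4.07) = -60.08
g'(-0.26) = -4.01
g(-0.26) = -3.37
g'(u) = -6*u^2 + 10*u - 1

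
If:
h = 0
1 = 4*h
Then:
No Solution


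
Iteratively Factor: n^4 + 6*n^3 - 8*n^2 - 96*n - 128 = (n + 4)*(n^3 + 2*n^2 - 16*n - 32) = (n - 4)*(n + 4)*(n^2 + 6*n + 8) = (n - 4)*(n + 4)^2*(n + 2)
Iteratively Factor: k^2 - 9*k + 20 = (k - 5)*(k - 4)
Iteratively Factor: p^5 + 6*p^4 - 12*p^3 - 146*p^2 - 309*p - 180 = (p + 1)*(p^4 + 5*p^3 - 17*p^2 - 129*p - 180) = (p + 1)*(p + 3)*(p^3 + 2*p^2 - 23*p - 60) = (p + 1)*(p + 3)^2*(p^2 - p - 20) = (p + 1)*(p + 3)^2*(p + 4)*(p - 5)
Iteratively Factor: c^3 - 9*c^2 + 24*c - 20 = (c - 2)*(c^2 - 7*c + 10) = (c - 2)^2*(c - 5)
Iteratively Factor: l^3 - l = (l)*(l^2 - 1) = l*(l - 1)*(l + 1)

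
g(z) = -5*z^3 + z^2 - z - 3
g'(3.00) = -130.00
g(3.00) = -132.00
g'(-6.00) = -553.00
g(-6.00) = 1119.00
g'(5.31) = -413.32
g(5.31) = -728.72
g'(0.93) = -12.11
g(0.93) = -7.09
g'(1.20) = -20.20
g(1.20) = -11.40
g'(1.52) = -32.62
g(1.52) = -19.77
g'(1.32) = -24.50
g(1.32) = -14.08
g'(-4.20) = -274.00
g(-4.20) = 389.28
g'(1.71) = -41.44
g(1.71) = -26.79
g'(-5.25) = -424.94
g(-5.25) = 753.33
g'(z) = -15*z^2 + 2*z - 1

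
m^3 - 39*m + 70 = (m - 5)*(m - 2)*(m + 7)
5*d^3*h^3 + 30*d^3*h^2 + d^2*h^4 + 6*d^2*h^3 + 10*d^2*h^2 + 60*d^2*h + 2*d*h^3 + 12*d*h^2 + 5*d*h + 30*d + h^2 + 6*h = (5*d + h)*(h + 6)*(d*h + 1)^2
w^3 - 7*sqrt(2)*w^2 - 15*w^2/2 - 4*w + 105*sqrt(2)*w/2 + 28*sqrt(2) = (w - 8)*(w + 1/2)*(w - 7*sqrt(2))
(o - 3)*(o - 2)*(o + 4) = o^3 - o^2 - 14*o + 24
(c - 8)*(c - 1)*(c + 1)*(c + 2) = c^4 - 6*c^3 - 17*c^2 + 6*c + 16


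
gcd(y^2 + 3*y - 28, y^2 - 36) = 1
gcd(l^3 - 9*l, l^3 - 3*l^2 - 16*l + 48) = l - 3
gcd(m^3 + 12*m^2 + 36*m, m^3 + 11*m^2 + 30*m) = m^2 + 6*m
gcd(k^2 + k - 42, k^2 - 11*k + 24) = 1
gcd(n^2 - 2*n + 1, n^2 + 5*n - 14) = 1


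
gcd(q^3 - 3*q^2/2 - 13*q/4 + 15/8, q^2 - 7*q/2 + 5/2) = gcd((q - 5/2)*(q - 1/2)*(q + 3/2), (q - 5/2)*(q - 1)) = q - 5/2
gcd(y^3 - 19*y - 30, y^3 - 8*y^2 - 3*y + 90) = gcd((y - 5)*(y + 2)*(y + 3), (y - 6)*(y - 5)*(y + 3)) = y^2 - 2*y - 15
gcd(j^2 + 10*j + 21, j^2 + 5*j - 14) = j + 7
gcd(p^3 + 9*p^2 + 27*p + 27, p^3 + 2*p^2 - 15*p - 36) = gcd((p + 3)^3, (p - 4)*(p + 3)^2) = p^2 + 6*p + 9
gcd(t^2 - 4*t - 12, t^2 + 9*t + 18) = 1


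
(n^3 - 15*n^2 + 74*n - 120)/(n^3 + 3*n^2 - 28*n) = (n^2 - 11*n + 30)/(n*(n + 7))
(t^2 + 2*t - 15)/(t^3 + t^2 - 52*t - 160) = (t - 3)/(t^2 - 4*t - 32)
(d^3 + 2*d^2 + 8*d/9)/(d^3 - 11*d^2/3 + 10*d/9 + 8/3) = d*(3*d + 4)/(3*d^2 - 13*d + 12)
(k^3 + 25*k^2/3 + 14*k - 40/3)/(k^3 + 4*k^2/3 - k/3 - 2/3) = (k^2 + 9*k + 20)/(k^2 + 2*k + 1)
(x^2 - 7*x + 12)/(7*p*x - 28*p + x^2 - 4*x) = (x - 3)/(7*p + x)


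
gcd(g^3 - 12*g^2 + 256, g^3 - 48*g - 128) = g^2 - 4*g - 32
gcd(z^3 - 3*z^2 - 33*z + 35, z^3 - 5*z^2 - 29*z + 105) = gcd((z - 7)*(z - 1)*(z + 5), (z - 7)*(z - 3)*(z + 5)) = z^2 - 2*z - 35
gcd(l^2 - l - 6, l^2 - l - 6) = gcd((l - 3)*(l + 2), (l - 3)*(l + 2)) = l^2 - l - 6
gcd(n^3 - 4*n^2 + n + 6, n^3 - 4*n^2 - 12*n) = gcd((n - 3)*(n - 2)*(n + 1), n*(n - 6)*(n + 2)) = 1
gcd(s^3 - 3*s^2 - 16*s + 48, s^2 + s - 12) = s^2 + s - 12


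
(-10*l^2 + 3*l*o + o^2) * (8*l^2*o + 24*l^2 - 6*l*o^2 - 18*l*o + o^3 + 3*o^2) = -80*l^4*o - 240*l^4 + 84*l^3*o^2 + 252*l^3*o - 20*l^2*o^3 - 60*l^2*o^2 - 3*l*o^4 - 9*l*o^3 + o^5 + 3*o^4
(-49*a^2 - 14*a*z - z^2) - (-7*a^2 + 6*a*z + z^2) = -42*a^2 - 20*a*z - 2*z^2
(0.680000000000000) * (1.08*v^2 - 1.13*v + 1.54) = 0.7344*v^2 - 0.7684*v + 1.0472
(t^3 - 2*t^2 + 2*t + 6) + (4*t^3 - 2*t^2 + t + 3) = 5*t^3 - 4*t^2 + 3*t + 9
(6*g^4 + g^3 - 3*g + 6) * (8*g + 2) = 48*g^5 + 20*g^4 + 2*g^3 - 24*g^2 + 42*g + 12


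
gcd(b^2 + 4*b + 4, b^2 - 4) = b + 2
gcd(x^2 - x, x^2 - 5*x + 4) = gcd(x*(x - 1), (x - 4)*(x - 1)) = x - 1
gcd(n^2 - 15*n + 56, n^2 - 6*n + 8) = 1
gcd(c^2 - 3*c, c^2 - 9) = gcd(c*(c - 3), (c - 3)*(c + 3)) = c - 3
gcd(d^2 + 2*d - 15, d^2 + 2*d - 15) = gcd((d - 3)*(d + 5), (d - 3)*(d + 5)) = d^2 + 2*d - 15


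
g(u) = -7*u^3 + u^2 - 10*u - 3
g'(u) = -21*u^2 + 2*u - 10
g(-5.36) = 1157.26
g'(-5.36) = -624.04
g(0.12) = -4.20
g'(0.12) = -10.06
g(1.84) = -61.62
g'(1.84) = -77.42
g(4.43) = -636.24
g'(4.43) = -413.26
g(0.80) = -13.94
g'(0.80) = -21.84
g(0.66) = -11.18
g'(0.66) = -17.83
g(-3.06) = 237.53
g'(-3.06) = -212.76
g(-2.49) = 136.17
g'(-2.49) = -145.18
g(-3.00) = 225.00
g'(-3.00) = -205.00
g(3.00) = -213.00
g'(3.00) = -193.00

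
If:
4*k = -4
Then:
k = -1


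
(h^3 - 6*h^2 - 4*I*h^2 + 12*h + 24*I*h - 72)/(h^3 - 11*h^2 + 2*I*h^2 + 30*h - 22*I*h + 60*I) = (h - 6*I)/(h - 5)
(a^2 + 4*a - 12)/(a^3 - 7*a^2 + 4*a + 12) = (a + 6)/(a^2 - 5*a - 6)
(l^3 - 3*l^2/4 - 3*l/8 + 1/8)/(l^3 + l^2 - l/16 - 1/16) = 2*(2*l^2 - l - 1)/(4*l^2 + 5*l + 1)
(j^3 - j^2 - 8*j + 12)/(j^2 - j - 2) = (j^2 + j - 6)/(j + 1)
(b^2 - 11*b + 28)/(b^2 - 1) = (b^2 - 11*b + 28)/(b^2 - 1)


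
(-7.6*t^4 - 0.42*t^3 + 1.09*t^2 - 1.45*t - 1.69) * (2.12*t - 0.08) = -16.112*t^5 - 0.2824*t^4 + 2.3444*t^3 - 3.1612*t^2 - 3.4668*t + 0.1352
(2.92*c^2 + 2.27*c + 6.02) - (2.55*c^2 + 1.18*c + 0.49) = 0.37*c^2 + 1.09*c + 5.53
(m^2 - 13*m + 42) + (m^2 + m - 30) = 2*m^2 - 12*m + 12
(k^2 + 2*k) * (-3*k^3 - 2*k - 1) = -3*k^5 - 6*k^4 - 2*k^3 - 5*k^2 - 2*k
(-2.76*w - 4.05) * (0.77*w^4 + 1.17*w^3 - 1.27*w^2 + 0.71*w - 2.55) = -2.1252*w^5 - 6.3477*w^4 - 1.2333*w^3 + 3.1839*w^2 + 4.1625*w + 10.3275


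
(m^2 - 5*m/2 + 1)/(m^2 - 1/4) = 2*(m - 2)/(2*m + 1)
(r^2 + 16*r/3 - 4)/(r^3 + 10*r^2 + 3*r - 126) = (r - 2/3)/(r^2 + 4*r - 21)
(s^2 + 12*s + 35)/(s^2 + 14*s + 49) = (s + 5)/(s + 7)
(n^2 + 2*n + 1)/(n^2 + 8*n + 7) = (n + 1)/(n + 7)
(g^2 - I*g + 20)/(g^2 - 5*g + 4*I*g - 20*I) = (g - 5*I)/(g - 5)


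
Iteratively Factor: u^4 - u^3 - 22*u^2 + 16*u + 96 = (u + 4)*(u^3 - 5*u^2 - 2*u + 24) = (u - 4)*(u + 4)*(u^2 - u - 6) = (u - 4)*(u + 2)*(u + 4)*(u - 3)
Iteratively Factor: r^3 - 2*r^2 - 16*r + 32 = (r - 4)*(r^2 + 2*r - 8) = (r - 4)*(r - 2)*(r + 4)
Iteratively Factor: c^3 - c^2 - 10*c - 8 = (c - 4)*(c^2 + 3*c + 2) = (c - 4)*(c + 1)*(c + 2)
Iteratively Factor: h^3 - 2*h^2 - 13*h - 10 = (h + 1)*(h^2 - 3*h - 10) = (h + 1)*(h + 2)*(h - 5)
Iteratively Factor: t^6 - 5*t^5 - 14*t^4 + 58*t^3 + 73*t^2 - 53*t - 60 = (t - 1)*(t^5 - 4*t^4 - 18*t^3 + 40*t^2 + 113*t + 60) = (t - 5)*(t - 1)*(t^4 + t^3 - 13*t^2 - 25*t - 12) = (t - 5)*(t - 1)*(t + 1)*(t^3 - 13*t - 12) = (t - 5)*(t - 4)*(t - 1)*(t + 1)*(t^2 + 4*t + 3) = (t - 5)*(t - 4)*(t - 1)*(t + 1)^2*(t + 3)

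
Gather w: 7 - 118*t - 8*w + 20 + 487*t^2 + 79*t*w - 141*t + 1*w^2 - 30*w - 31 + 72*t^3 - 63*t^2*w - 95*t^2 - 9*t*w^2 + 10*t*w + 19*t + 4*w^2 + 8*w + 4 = 72*t^3 + 392*t^2 - 240*t + w^2*(5 - 9*t) + w*(-63*t^2 + 89*t - 30)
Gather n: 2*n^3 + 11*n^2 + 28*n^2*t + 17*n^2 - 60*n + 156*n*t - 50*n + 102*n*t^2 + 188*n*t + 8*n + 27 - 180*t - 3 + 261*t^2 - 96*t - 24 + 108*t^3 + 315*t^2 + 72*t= 2*n^3 + n^2*(28*t + 28) + n*(102*t^2 + 344*t - 102) + 108*t^3 + 576*t^2 - 204*t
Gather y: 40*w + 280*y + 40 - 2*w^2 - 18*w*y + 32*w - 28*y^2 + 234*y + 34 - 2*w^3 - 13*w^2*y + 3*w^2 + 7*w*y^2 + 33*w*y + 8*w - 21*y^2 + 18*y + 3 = -2*w^3 + w^2 + 80*w + y^2*(7*w - 49) + y*(-13*w^2 + 15*w + 532) + 77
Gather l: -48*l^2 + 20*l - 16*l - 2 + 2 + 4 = -48*l^2 + 4*l + 4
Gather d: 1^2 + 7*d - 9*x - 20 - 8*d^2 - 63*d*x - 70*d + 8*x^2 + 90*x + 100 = -8*d^2 + d*(-63*x - 63) + 8*x^2 + 81*x + 81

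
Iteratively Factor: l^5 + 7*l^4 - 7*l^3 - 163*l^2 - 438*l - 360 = (l + 4)*(l^4 + 3*l^3 - 19*l^2 - 87*l - 90) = (l - 5)*(l + 4)*(l^3 + 8*l^2 + 21*l + 18) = (l - 5)*(l + 3)*(l + 4)*(l^2 + 5*l + 6) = (l - 5)*(l + 2)*(l + 3)*(l + 4)*(l + 3)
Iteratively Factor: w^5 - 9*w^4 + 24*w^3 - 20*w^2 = (w - 2)*(w^4 - 7*w^3 + 10*w^2) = (w - 2)^2*(w^3 - 5*w^2) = (w - 5)*(w - 2)^2*(w^2) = w*(w - 5)*(w - 2)^2*(w)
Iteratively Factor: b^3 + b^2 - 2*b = (b - 1)*(b^2 + 2*b) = (b - 1)*(b + 2)*(b)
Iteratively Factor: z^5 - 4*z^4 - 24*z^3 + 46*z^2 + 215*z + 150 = (z - 5)*(z^4 + z^3 - 19*z^2 - 49*z - 30) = (z - 5)^2*(z^3 + 6*z^2 + 11*z + 6) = (z - 5)^2*(z + 1)*(z^2 + 5*z + 6) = (z - 5)^2*(z + 1)*(z + 2)*(z + 3)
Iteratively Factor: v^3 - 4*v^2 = (v)*(v^2 - 4*v) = v^2*(v - 4)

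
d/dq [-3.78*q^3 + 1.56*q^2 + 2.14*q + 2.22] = -11.34*q^2 + 3.12*q + 2.14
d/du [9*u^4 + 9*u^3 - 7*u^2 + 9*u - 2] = 36*u^3 + 27*u^2 - 14*u + 9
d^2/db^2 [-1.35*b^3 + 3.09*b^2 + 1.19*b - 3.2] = 6.18 - 8.1*b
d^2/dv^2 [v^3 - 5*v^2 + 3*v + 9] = 6*v - 10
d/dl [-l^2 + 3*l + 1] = 3 - 2*l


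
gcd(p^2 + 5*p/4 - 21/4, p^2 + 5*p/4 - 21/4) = p^2 + 5*p/4 - 21/4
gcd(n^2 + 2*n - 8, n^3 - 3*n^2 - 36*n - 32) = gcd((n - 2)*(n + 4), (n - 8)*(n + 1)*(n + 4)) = n + 4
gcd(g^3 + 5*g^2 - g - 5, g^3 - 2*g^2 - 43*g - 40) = g^2 + 6*g + 5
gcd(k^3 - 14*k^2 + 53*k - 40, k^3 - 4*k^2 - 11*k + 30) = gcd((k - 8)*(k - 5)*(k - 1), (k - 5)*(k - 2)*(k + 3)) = k - 5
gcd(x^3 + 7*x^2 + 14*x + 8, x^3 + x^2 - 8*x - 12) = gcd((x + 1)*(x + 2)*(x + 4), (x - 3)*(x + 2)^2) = x + 2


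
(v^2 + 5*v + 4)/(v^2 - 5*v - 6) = (v + 4)/(v - 6)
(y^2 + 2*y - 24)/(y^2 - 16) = (y + 6)/(y + 4)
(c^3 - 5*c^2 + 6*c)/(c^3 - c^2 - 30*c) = (-c^2 + 5*c - 6)/(-c^2 + c + 30)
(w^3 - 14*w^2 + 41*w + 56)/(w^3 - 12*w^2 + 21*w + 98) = (w^2 - 7*w - 8)/(w^2 - 5*w - 14)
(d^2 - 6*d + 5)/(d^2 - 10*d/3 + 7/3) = 3*(d - 5)/(3*d - 7)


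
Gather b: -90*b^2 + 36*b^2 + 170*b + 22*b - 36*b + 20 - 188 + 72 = -54*b^2 + 156*b - 96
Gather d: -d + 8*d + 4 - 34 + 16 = 7*d - 14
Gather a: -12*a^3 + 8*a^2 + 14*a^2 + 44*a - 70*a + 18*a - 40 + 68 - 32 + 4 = -12*a^3 + 22*a^2 - 8*a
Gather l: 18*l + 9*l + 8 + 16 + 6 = 27*l + 30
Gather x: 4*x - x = 3*x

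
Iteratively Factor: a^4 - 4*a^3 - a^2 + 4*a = (a - 1)*(a^3 - 3*a^2 - 4*a) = (a - 1)*(a + 1)*(a^2 - 4*a) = (a - 4)*(a - 1)*(a + 1)*(a)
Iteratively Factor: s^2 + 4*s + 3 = (s + 1)*(s + 3)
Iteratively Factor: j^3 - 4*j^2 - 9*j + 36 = (j - 3)*(j^2 - j - 12) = (j - 3)*(j + 3)*(j - 4)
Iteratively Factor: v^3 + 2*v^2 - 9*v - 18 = (v + 2)*(v^2 - 9) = (v + 2)*(v + 3)*(v - 3)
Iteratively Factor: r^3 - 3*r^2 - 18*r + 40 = (r - 5)*(r^2 + 2*r - 8) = (r - 5)*(r - 2)*(r + 4)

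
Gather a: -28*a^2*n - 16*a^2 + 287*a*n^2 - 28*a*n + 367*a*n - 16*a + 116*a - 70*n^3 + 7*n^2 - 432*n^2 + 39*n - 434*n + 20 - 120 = a^2*(-28*n - 16) + a*(287*n^2 + 339*n + 100) - 70*n^3 - 425*n^2 - 395*n - 100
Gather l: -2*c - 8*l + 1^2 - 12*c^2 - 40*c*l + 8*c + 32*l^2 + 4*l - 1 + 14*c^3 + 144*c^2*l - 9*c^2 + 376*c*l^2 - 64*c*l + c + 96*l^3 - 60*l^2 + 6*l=14*c^3 - 21*c^2 + 7*c + 96*l^3 + l^2*(376*c - 28) + l*(144*c^2 - 104*c + 2)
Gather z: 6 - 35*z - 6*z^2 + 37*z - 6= -6*z^2 + 2*z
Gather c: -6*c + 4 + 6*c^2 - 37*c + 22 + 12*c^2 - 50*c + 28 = 18*c^2 - 93*c + 54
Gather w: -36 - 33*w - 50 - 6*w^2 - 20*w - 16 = -6*w^2 - 53*w - 102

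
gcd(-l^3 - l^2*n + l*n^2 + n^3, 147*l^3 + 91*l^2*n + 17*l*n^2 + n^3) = 1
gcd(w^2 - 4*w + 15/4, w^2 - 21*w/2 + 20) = w - 5/2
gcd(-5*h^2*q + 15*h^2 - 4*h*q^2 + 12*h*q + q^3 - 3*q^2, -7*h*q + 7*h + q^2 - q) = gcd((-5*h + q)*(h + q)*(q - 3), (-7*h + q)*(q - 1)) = 1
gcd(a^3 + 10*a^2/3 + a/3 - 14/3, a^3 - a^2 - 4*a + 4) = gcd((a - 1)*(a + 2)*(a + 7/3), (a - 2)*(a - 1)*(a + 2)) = a^2 + a - 2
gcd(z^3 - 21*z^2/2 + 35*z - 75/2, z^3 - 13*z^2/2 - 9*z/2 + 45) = z - 3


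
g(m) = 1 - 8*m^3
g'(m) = -24*m^2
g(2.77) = -169.03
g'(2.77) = -184.15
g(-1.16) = 13.49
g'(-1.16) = -32.29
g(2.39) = -108.22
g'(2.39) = -137.09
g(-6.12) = 1834.77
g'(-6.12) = -898.91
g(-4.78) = 874.72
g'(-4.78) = -548.36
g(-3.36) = 304.46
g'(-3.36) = -270.95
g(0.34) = 0.69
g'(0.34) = -2.77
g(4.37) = -666.63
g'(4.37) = -458.33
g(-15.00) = 27001.00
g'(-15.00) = -5400.00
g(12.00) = -13823.00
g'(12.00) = -3456.00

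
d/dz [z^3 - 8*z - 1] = 3*z^2 - 8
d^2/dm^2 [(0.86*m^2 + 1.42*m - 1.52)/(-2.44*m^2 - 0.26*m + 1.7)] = (-15.817056*m^3 + 32.893152*m^2 - 29.555232*m + 6.589344)/(14.526784*m^6 + 4.643808*m^5 - 29.868528*m^4 - 6.453304*m^3 + 20.81004*m^2 + 2.2542*m - 4.913)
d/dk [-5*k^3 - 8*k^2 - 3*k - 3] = -15*k^2 - 16*k - 3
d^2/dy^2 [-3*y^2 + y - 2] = -6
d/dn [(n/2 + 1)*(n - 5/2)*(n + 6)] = 3*n^2/2 + 11*n/2 - 4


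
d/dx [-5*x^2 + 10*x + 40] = 10 - 10*x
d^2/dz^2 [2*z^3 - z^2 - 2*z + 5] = 12*z - 2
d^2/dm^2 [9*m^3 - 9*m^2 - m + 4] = 54*m - 18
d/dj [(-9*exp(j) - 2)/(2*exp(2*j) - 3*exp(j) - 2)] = (18*exp(2*j) + 8*exp(j) + 12)*exp(j)/(4*exp(4*j) - 12*exp(3*j) + exp(2*j) + 12*exp(j) + 4)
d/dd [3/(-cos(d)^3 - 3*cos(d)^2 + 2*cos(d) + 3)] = 3*(-3*cos(d)^2 - 6*cos(d) + 2)*sin(d)/(cos(d)^3 + 3*cos(d)^2 - 2*cos(d) - 3)^2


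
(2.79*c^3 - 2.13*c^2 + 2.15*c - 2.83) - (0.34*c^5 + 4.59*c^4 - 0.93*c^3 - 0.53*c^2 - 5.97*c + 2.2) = -0.34*c^5 - 4.59*c^4 + 3.72*c^3 - 1.6*c^2 + 8.12*c - 5.03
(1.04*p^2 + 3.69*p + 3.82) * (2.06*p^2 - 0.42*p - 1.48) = 2.1424*p^4 + 7.1646*p^3 + 4.7802*p^2 - 7.0656*p - 5.6536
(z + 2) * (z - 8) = z^2 - 6*z - 16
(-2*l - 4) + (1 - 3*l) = -5*l - 3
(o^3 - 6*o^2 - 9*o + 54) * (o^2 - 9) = o^5 - 6*o^4 - 18*o^3 + 108*o^2 + 81*o - 486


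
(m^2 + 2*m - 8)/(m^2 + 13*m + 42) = (m^2 + 2*m - 8)/(m^2 + 13*m + 42)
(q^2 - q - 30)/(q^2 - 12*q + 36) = (q + 5)/(q - 6)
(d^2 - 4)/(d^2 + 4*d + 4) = (d - 2)/(d + 2)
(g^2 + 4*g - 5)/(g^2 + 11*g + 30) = (g - 1)/(g + 6)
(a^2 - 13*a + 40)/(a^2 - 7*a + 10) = (a - 8)/(a - 2)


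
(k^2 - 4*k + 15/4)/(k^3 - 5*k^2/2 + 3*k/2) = (k - 5/2)/(k*(k - 1))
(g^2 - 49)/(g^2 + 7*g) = (g - 7)/g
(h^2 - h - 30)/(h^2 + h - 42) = (h + 5)/(h + 7)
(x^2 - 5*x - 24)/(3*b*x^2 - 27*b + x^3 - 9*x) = (x - 8)/(3*b*x - 9*b + x^2 - 3*x)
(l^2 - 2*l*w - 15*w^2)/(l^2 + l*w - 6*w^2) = (-l + 5*w)/(-l + 2*w)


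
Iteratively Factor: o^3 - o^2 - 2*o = (o + 1)*(o^2 - 2*o) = o*(o + 1)*(o - 2)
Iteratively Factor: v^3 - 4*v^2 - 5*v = (v + 1)*(v^2 - 5*v) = v*(v + 1)*(v - 5)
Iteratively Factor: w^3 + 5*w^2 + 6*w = (w + 3)*(w^2 + 2*w) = (w + 2)*(w + 3)*(w)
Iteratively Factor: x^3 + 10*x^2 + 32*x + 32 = (x + 4)*(x^2 + 6*x + 8) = (x + 4)^2*(x + 2)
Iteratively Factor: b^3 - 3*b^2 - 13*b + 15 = (b + 3)*(b^2 - 6*b + 5) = (b - 1)*(b + 3)*(b - 5)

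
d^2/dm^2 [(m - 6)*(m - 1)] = 2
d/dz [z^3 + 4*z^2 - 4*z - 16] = 3*z^2 + 8*z - 4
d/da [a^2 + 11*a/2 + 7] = 2*a + 11/2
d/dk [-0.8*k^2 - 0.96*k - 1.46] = -1.6*k - 0.96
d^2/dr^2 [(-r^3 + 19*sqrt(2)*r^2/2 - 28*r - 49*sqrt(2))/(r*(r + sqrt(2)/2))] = 4*(-76*r^3 - 294*sqrt(2)*r^2 - 294*r - 49*sqrt(2))/(r^3*(4*r^3 + 6*sqrt(2)*r^2 + 6*r + sqrt(2)))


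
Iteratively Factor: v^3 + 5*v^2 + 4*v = (v)*(v^2 + 5*v + 4) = v*(v + 4)*(v + 1)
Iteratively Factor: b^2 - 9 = (b + 3)*(b - 3)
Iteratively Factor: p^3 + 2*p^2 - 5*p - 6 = (p + 3)*(p^2 - p - 2) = (p + 1)*(p + 3)*(p - 2)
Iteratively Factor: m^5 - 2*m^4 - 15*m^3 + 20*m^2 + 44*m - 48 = (m + 3)*(m^4 - 5*m^3 + 20*m - 16) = (m + 2)*(m + 3)*(m^3 - 7*m^2 + 14*m - 8) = (m - 2)*(m + 2)*(m + 3)*(m^2 - 5*m + 4) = (m - 2)*(m - 1)*(m + 2)*(m + 3)*(m - 4)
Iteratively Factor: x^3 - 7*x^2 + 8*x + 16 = (x - 4)*(x^2 - 3*x - 4) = (x - 4)^2*(x + 1)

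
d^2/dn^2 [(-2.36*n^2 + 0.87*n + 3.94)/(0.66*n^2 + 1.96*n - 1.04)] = (6.863736*n^3 + 0.578159999999996*n^2 + 34.163712*n + 34.122304)/(0.287496*n^6 + 2.561328*n^5 + 6.247296*n^4 - 0.542528*n^3 - 9.844224*n^2 + 6.359808*n - 1.124864)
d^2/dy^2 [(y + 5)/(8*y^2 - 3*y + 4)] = 2*((y + 5)*(16*y - 3)^2 - (24*y + 37)*(8*y^2 - 3*y + 4))/(8*y^2 - 3*y + 4)^3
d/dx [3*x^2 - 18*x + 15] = 6*x - 18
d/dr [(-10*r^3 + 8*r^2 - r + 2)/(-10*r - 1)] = (200*r^3 - 50*r^2 - 16*r + 21)/(100*r^2 + 20*r + 1)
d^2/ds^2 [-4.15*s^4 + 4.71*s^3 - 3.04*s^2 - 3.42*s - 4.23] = -49.8*s^2 + 28.26*s - 6.08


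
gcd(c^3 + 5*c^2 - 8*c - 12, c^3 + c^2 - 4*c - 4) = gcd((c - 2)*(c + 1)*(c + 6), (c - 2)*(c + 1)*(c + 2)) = c^2 - c - 2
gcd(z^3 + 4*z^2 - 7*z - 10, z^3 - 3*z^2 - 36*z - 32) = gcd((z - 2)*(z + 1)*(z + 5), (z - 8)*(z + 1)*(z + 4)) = z + 1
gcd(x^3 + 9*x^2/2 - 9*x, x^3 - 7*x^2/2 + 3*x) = x^2 - 3*x/2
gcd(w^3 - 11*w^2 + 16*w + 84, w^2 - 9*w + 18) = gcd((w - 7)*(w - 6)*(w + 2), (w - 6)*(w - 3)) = w - 6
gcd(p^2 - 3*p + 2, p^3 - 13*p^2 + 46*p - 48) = p - 2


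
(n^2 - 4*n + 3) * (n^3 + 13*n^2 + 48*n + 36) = n^5 + 9*n^4 - n^3 - 117*n^2 + 108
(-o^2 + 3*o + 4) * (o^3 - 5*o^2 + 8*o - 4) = -o^5 + 8*o^4 - 19*o^3 + 8*o^2 + 20*o - 16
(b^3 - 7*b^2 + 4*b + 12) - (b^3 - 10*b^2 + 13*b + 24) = 3*b^2 - 9*b - 12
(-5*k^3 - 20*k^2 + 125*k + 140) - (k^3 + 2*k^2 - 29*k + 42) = -6*k^3 - 22*k^2 + 154*k + 98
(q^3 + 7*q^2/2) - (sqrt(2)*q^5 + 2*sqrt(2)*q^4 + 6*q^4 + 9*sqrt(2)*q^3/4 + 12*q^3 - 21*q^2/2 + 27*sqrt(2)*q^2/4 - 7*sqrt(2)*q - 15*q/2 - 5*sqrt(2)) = -sqrt(2)*q^5 - 6*q^4 - 2*sqrt(2)*q^4 - 11*q^3 - 9*sqrt(2)*q^3/4 - 27*sqrt(2)*q^2/4 + 14*q^2 + 15*q/2 + 7*sqrt(2)*q + 5*sqrt(2)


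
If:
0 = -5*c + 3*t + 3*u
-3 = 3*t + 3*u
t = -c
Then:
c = -3/5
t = 3/5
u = -8/5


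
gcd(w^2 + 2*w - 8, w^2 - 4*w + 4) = w - 2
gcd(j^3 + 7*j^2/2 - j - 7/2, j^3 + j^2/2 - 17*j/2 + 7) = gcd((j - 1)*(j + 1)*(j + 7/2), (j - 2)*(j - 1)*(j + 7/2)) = j^2 + 5*j/2 - 7/2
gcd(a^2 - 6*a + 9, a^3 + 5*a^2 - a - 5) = 1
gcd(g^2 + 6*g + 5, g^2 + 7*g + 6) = g + 1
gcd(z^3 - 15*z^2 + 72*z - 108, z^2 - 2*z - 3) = z - 3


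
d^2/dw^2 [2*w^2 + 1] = 4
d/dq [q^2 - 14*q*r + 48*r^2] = 2*q - 14*r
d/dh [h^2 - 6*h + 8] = 2*h - 6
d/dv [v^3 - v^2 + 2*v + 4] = 3*v^2 - 2*v + 2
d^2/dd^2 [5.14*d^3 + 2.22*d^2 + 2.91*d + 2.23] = 30.84*d + 4.44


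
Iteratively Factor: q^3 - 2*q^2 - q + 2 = (q - 1)*(q^2 - q - 2) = (q - 1)*(q + 1)*(q - 2)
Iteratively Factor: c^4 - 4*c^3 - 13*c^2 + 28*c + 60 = (c - 3)*(c^3 - c^2 - 16*c - 20) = (c - 3)*(c + 2)*(c^2 - 3*c - 10) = (c - 3)*(c + 2)^2*(c - 5)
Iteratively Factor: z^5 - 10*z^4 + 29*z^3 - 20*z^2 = (z - 4)*(z^4 - 6*z^3 + 5*z^2) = z*(z - 4)*(z^3 - 6*z^2 + 5*z) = z*(z - 5)*(z - 4)*(z^2 - z) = z*(z - 5)*(z - 4)*(z - 1)*(z)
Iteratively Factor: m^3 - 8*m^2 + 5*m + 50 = (m - 5)*(m^2 - 3*m - 10) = (m - 5)^2*(m + 2)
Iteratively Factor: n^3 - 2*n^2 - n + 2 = (n - 1)*(n^2 - n - 2) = (n - 1)*(n + 1)*(n - 2)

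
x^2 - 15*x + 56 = (x - 8)*(x - 7)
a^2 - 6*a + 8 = (a - 4)*(a - 2)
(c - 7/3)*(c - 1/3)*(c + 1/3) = c^3 - 7*c^2/3 - c/9 + 7/27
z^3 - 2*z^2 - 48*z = z*(z - 8)*(z + 6)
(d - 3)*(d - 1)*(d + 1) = d^3 - 3*d^2 - d + 3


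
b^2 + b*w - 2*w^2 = (b - w)*(b + 2*w)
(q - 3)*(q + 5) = q^2 + 2*q - 15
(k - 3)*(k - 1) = k^2 - 4*k + 3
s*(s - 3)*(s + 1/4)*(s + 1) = s^4 - 7*s^3/4 - 7*s^2/2 - 3*s/4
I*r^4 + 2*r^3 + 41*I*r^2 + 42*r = r*(r - 7*I)*(r + 6*I)*(I*r + 1)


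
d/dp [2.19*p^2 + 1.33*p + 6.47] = 4.38*p + 1.33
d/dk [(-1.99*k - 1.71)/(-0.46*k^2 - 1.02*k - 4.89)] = (-0.9154*k^2 - 1.5732*k + 7.9869)/(0.2116*k^4 + 0.9384*k^3 + 5.5392*k^2 + 9.9756*k + 23.9121)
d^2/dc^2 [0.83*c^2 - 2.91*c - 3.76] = 1.66000000000000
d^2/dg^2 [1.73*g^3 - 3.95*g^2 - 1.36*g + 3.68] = 10.38*g - 7.9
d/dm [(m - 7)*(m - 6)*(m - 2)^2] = 4*m^3 - 51*m^2 + 196*m - 220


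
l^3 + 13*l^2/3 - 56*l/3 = l*(l - 8/3)*(l + 7)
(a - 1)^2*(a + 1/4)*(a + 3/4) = a^4 - a^3 - 13*a^2/16 + 5*a/8 + 3/16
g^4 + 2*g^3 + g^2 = g^2*(g + 1)^2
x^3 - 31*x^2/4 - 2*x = x*(x - 8)*(x + 1/4)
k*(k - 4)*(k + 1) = k^3 - 3*k^2 - 4*k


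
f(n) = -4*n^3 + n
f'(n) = 1 - 12*n^2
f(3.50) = -168.00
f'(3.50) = -146.00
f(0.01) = 0.01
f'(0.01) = 1.00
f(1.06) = -3.70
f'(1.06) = -12.48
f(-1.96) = 28.16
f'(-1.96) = -45.10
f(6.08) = -892.94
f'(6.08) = -442.60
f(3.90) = -233.38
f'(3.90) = -181.52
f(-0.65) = 0.45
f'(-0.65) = -4.07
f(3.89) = -231.57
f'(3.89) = -180.59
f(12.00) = -6900.00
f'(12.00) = -1727.00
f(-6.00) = 858.00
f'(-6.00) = -431.00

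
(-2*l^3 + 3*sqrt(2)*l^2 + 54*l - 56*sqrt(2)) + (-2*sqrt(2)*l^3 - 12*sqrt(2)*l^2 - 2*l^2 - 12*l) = -2*sqrt(2)*l^3 - 2*l^3 - 9*sqrt(2)*l^2 - 2*l^2 + 42*l - 56*sqrt(2)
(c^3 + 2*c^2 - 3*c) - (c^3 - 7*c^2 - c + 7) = 9*c^2 - 2*c - 7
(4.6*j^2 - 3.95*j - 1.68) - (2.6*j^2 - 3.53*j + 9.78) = 2.0*j^2 - 0.42*j - 11.46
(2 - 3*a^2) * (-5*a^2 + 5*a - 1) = 15*a^4 - 15*a^3 - 7*a^2 + 10*a - 2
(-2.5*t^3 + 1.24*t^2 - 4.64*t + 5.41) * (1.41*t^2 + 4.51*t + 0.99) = -3.525*t^5 - 9.5266*t^4 - 3.425*t^3 - 12.0707*t^2 + 19.8055*t + 5.3559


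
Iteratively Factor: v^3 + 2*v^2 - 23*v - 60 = (v + 4)*(v^2 - 2*v - 15) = (v - 5)*(v + 4)*(v + 3)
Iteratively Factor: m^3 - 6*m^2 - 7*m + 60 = (m + 3)*(m^2 - 9*m + 20) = (m - 4)*(m + 3)*(m - 5)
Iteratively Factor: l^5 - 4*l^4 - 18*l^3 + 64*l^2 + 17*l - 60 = (l - 3)*(l^4 - l^3 - 21*l^2 + l + 20) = (l - 3)*(l + 1)*(l^3 - 2*l^2 - 19*l + 20) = (l - 3)*(l - 1)*(l + 1)*(l^2 - l - 20) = (l - 5)*(l - 3)*(l - 1)*(l + 1)*(l + 4)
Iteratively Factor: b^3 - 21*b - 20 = (b + 4)*(b^2 - 4*b - 5) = (b - 5)*(b + 4)*(b + 1)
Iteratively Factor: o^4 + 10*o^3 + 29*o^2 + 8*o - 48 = (o + 4)*(o^3 + 6*o^2 + 5*o - 12) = (o + 4)^2*(o^2 + 2*o - 3) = (o - 1)*(o + 4)^2*(o + 3)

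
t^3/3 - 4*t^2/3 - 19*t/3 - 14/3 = (t/3 + 1/3)*(t - 7)*(t + 2)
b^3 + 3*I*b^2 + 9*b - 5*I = (b - I)^2*(b + 5*I)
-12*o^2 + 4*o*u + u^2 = (-2*o + u)*(6*o + u)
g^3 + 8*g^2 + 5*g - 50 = (g - 2)*(g + 5)^2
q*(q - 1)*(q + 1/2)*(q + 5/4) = q^4 + 3*q^3/4 - 9*q^2/8 - 5*q/8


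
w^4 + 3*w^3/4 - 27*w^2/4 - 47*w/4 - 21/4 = (w - 3)*(w + 1)^2*(w + 7/4)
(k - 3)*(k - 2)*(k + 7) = k^3 + 2*k^2 - 29*k + 42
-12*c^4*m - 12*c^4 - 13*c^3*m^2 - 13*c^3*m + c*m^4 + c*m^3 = (-4*c + m)*(c + m)*(3*c + m)*(c*m + c)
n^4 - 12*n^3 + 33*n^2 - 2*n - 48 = (n - 8)*(n - 3)*(n - 2)*(n + 1)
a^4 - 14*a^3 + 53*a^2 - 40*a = a*(a - 8)*(a - 5)*(a - 1)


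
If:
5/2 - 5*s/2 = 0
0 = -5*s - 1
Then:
No Solution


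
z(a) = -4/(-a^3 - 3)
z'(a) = -12*a^2/(-a^3 - 3)^2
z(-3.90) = -0.07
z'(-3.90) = -0.06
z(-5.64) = -0.02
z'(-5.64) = -0.01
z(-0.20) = 1.34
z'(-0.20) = -0.05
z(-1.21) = 3.26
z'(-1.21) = -11.64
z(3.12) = 0.12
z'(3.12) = -0.10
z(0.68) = 1.21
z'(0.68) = -0.51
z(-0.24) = 1.34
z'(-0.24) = -0.08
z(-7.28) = -0.01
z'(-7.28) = -0.00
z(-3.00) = -0.17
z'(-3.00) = -0.19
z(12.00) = 0.00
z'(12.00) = 0.00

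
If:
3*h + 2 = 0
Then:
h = -2/3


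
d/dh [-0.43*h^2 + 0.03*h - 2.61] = 0.03 - 0.86*h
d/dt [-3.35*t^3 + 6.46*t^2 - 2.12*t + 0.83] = -10.05*t^2 + 12.92*t - 2.12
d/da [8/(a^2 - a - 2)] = 8*(1 - 2*a)/(-a^2 + a + 2)^2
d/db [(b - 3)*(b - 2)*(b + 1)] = 3*b^2 - 8*b + 1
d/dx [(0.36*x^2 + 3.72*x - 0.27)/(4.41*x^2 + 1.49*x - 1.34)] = (-15.8688*x^2 + 1.4166*x - 4.5825)/(19.4481*x^4 + 13.1418*x^3 - 9.5987*x^2 - 3.9932*x + 1.7956)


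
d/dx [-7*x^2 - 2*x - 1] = -14*x - 2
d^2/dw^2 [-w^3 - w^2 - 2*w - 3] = -6*w - 2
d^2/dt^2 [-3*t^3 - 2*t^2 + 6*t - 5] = -18*t - 4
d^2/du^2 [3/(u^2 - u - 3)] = 6*(u^2 - u - (2*u - 1)^2 - 3)/(-u^2 + u + 3)^3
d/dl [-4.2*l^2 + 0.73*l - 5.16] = 0.73 - 8.4*l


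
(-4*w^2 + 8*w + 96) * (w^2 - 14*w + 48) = -4*w^4 + 64*w^3 - 208*w^2 - 960*w + 4608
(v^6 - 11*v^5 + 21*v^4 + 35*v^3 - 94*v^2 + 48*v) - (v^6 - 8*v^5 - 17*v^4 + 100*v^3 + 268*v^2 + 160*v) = -3*v^5 + 38*v^4 - 65*v^3 - 362*v^2 - 112*v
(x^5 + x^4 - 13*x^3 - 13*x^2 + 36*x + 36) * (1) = x^5 + x^4 - 13*x^3 - 13*x^2 + 36*x + 36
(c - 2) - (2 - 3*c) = 4*c - 4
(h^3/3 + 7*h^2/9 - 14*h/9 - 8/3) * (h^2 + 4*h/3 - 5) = h^5/3 + 11*h^4/9 - 59*h^3/27 - 233*h^2/27 + 38*h/9 + 40/3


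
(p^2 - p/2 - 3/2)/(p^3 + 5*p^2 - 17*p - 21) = (p - 3/2)/(p^2 + 4*p - 21)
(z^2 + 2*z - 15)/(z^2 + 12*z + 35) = (z - 3)/(z + 7)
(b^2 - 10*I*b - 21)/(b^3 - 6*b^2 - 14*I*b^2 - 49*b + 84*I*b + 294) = (b - 3*I)/(b^2 - b*(6 + 7*I) + 42*I)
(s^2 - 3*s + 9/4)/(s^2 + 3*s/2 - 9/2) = (s - 3/2)/(s + 3)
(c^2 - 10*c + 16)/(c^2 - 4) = (c - 8)/(c + 2)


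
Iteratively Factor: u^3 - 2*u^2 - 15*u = (u - 5)*(u^2 + 3*u) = (u - 5)*(u + 3)*(u)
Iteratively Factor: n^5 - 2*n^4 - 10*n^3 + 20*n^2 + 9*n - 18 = (n + 1)*(n^4 - 3*n^3 - 7*n^2 + 27*n - 18) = (n - 2)*(n + 1)*(n^3 - n^2 - 9*n + 9) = (n - 2)*(n - 1)*(n + 1)*(n^2 - 9) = (n - 3)*(n - 2)*(n - 1)*(n + 1)*(n + 3)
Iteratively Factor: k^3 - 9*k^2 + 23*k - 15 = (k - 3)*(k^2 - 6*k + 5) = (k - 3)*(k - 1)*(k - 5)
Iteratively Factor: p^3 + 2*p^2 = (p)*(p^2 + 2*p) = p^2*(p + 2)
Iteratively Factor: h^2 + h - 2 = (h + 2)*(h - 1)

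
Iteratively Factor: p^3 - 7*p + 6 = (p - 2)*(p^2 + 2*p - 3) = (p - 2)*(p + 3)*(p - 1)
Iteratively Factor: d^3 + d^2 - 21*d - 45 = (d - 5)*(d^2 + 6*d + 9) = (d - 5)*(d + 3)*(d + 3)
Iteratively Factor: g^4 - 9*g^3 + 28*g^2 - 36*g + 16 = (g - 1)*(g^3 - 8*g^2 + 20*g - 16) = (g - 2)*(g - 1)*(g^2 - 6*g + 8) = (g - 2)^2*(g - 1)*(g - 4)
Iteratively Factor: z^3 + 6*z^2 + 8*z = (z + 2)*(z^2 + 4*z) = z*(z + 2)*(z + 4)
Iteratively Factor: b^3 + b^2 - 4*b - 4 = (b + 1)*(b^2 - 4) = (b - 2)*(b + 1)*(b + 2)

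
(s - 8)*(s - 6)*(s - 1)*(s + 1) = s^4 - 14*s^3 + 47*s^2 + 14*s - 48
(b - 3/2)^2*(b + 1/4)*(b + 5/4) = b^4 - 3*b^3/2 - 31*b^2/16 + 39*b/16 + 45/64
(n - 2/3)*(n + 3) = n^2 + 7*n/3 - 2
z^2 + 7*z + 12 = (z + 3)*(z + 4)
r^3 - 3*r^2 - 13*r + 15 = (r - 5)*(r - 1)*(r + 3)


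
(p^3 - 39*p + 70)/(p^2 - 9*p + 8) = (p^3 - 39*p + 70)/(p^2 - 9*p + 8)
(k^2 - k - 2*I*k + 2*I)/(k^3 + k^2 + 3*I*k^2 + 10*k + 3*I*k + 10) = (k - 1)/(k^2 + k*(1 + 5*I) + 5*I)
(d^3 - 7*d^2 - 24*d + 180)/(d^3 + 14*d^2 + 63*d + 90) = (d^2 - 12*d + 36)/(d^2 + 9*d + 18)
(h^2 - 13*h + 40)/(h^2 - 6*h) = (h^2 - 13*h + 40)/(h*(h - 6))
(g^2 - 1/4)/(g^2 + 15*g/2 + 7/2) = (g - 1/2)/(g + 7)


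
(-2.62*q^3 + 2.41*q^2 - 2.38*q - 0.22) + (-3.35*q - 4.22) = -2.62*q^3 + 2.41*q^2 - 5.73*q - 4.44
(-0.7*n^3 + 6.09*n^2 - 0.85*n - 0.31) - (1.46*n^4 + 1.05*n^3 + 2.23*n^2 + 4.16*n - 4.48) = -1.46*n^4 - 1.75*n^3 + 3.86*n^2 - 5.01*n + 4.17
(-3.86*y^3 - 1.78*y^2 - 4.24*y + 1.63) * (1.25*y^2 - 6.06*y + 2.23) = -4.825*y^5 + 21.1666*y^4 - 3.121*y^3 + 23.7625*y^2 - 19.333*y + 3.6349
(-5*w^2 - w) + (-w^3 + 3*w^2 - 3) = -w^3 - 2*w^2 - w - 3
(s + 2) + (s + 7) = 2*s + 9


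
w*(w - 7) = w^2 - 7*w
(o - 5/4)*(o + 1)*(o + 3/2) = o^3 + 5*o^2/4 - 13*o/8 - 15/8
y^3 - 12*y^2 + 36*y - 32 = (y - 8)*(y - 2)^2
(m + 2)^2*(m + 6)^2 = m^4 + 16*m^3 + 88*m^2 + 192*m + 144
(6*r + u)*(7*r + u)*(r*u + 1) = 42*r^3*u + 13*r^2*u^2 + 42*r^2 + r*u^3 + 13*r*u + u^2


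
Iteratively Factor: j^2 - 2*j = (j - 2)*(j)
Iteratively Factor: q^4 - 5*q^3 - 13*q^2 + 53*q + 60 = (q + 1)*(q^3 - 6*q^2 - 7*q + 60) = (q + 1)*(q + 3)*(q^2 - 9*q + 20) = (q - 4)*(q + 1)*(q + 3)*(q - 5)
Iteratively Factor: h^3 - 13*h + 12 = (h - 3)*(h^2 + 3*h - 4) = (h - 3)*(h - 1)*(h + 4)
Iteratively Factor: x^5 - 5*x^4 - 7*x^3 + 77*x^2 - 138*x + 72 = (x - 3)*(x^4 - 2*x^3 - 13*x^2 + 38*x - 24) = (x - 3)*(x - 1)*(x^3 - x^2 - 14*x + 24) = (x - 3)*(x - 2)*(x - 1)*(x^2 + x - 12) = (x - 3)*(x - 2)*(x - 1)*(x + 4)*(x - 3)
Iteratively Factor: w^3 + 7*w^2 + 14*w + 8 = (w + 4)*(w^2 + 3*w + 2) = (w + 2)*(w + 4)*(w + 1)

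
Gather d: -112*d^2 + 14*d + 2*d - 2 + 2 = -112*d^2 + 16*d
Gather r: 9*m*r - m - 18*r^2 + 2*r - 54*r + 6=-m - 18*r^2 + r*(9*m - 52) + 6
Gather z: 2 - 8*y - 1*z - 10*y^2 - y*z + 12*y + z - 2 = -10*y^2 - y*z + 4*y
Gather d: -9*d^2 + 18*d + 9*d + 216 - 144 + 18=-9*d^2 + 27*d + 90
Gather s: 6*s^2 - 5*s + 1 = 6*s^2 - 5*s + 1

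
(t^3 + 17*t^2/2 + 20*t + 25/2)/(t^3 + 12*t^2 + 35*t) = (2*t^2 + 7*t + 5)/(2*t*(t + 7))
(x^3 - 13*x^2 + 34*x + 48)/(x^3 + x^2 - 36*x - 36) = (x - 8)/(x + 6)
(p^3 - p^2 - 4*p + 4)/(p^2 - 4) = p - 1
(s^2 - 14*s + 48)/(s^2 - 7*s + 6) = (s - 8)/(s - 1)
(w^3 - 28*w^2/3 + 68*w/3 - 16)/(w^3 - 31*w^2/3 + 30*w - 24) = (w - 2)/(w - 3)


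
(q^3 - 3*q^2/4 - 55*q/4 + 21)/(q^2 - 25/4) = (4*q^3 - 3*q^2 - 55*q + 84)/(4*q^2 - 25)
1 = 1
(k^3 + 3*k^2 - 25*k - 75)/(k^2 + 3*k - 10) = (k^2 - 2*k - 15)/(k - 2)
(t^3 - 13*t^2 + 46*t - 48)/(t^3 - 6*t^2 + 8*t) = (t^2 - 11*t + 24)/(t*(t - 4))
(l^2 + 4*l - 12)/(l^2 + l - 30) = (l - 2)/(l - 5)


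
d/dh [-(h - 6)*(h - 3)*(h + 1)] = -3*h^2 + 16*h - 9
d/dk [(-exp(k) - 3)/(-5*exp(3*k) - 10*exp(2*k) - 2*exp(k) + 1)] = (-(exp(k) + 3)*(15*exp(2*k) + 20*exp(k) + 2) + 5*exp(3*k) + 10*exp(2*k) + 2*exp(k) - 1)*exp(k)/(5*exp(3*k) + 10*exp(2*k) + 2*exp(k) - 1)^2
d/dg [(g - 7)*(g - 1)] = 2*g - 8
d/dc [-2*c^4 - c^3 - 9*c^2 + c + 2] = -8*c^3 - 3*c^2 - 18*c + 1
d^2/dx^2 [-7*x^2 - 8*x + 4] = -14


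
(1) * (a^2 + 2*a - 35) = a^2 + 2*a - 35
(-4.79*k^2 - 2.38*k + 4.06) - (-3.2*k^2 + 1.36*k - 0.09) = -1.59*k^2 - 3.74*k + 4.15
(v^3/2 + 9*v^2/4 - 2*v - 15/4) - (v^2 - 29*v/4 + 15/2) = v^3/2 + 5*v^2/4 + 21*v/4 - 45/4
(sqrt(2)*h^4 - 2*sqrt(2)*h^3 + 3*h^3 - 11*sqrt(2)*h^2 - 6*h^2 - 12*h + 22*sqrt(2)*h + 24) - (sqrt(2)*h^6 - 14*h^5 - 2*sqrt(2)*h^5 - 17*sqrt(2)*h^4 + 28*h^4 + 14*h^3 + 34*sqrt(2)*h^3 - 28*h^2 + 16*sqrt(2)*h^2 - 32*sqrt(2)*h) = -sqrt(2)*h^6 + 2*sqrt(2)*h^5 + 14*h^5 - 28*h^4 + 18*sqrt(2)*h^4 - 36*sqrt(2)*h^3 - 11*h^3 - 27*sqrt(2)*h^2 + 22*h^2 - 12*h + 54*sqrt(2)*h + 24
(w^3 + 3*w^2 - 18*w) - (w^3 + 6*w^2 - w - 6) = -3*w^2 - 17*w + 6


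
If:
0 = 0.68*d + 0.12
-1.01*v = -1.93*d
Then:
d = -0.18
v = -0.34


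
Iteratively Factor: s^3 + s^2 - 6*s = (s + 3)*(s^2 - 2*s) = s*(s + 3)*(s - 2)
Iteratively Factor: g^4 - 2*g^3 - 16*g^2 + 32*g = (g - 4)*(g^3 + 2*g^2 - 8*g) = g*(g - 4)*(g^2 + 2*g - 8) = g*(g - 4)*(g - 2)*(g + 4)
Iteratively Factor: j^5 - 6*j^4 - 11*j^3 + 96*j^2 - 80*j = (j + 4)*(j^4 - 10*j^3 + 29*j^2 - 20*j) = (j - 5)*(j + 4)*(j^3 - 5*j^2 + 4*j) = j*(j - 5)*(j + 4)*(j^2 - 5*j + 4) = j*(j - 5)*(j - 1)*(j + 4)*(j - 4)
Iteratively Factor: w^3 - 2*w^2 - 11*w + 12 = (w - 1)*(w^2 - w - 12) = (w - 4)*(w - 1)*(w + 3)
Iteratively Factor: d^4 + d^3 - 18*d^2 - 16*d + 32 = (d + 2)*(d^3 - d^2 - 16*d + 16) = (d - 1)*(d + 2)*(d^2 - 16) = (d - 1)*(d + 2)*(d + 4)*(d - 4)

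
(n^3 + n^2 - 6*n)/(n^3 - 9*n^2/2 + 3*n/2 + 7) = 2*n*(n + 3)/(2*n^2 - 5*n - 7)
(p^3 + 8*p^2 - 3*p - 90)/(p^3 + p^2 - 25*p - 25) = (p^2 + 3*p - 18)/(p^2 - 4*p - 5)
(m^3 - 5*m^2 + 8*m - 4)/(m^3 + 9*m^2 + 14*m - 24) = (m^2 - 4*m + 4)/(m^2 + 10*m + 24)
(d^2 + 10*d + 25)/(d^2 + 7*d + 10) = (d + 5)/(d + 2)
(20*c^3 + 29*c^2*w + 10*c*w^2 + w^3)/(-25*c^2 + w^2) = (4*c^2 + 5*c*w + w^2)/(-5*c + w)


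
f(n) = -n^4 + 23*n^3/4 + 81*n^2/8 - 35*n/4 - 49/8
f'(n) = -4*n^3 + 69*n^2/4 + 81*n/4 - 35/4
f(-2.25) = -26.30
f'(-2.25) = 78.58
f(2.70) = 104.09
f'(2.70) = 92.95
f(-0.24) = -3.52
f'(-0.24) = -12.56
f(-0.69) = 2.62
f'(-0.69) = -13.20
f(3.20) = 153.11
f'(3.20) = 101.62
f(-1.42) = 6.19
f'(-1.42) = 8.73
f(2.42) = 79.19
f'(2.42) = 84.59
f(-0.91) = 5.20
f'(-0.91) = -9.88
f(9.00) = -1634.00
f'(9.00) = -1345.25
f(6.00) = 251.88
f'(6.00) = -130.25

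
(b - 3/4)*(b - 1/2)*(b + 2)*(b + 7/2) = b^4 + 17*b^3/4 + b^2/2 - 107*b/16 + 21/8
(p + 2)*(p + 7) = p^2 + 9*p + 14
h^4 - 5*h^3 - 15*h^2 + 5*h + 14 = (h - 7)*(h - 1)*(h + 1)*(h + 2)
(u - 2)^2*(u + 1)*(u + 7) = u^4 + 4*u^3 - 21*u^2 + 4*u + 28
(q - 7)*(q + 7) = q^2 - 49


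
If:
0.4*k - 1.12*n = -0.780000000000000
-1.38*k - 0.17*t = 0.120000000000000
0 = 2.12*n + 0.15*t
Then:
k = 2.98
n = 1.76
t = -24.87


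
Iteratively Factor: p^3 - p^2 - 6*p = (p - 3)*(p^2 + 2*p) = p*(p - 3)*(p + 2)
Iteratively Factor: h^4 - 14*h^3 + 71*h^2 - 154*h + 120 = (h - 3)*(h^3 - 11*h^2 + 38*h - 40) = (h - 4)*(h - 3)*(h^2 - 7*h + 10) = (h - 5)*(h - 4)*(h - 3)*(h - 2)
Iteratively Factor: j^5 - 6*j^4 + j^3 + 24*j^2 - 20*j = (j - 5)*(j^4 - j^3 - 4*j^2 + 4*j) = (j - 5)*(j + 2)*(j^3 - 3*j^2 + 2*j) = (j - 5)*(j - 2)*(j + 2)*(j^2 - j) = (j - 5)*(j - 2)*(j - 1)*(j + 2)*(j)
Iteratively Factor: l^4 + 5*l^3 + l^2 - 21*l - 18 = (l + 3)*(l^3 + 2*l^2 - 5*l - 6) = (l + 3)^2*(l^2 - l - 2) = (l + 1)*(l + 3)^2*(l - 2)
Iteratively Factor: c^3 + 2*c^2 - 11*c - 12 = (c - 3)*(c^2 + 5*c + 4) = (c - 3)*(c + 4)*(c + 1)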